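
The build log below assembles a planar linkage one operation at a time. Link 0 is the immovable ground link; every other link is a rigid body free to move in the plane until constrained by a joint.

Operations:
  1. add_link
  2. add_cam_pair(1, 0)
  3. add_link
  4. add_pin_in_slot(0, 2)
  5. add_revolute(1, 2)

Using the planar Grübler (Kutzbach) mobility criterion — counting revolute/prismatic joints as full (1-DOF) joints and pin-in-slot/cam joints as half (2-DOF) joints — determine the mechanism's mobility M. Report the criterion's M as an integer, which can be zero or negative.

L=1 J1=0 J2=0
add link → L=2 J1=0 J2=0
C@1,0 dof=2 J2 → L=2 J1=0 J2=1
add link → L=3 J1=0 J2=1
PS@0,2 dof=2 J2 → L=3 J1=0 J2=2
R@1,2 dof=1 J1 → L=3 J1=1 J2=2
M=3(L−1)−2J1−J2=3·2−2·1−2=2

M = 2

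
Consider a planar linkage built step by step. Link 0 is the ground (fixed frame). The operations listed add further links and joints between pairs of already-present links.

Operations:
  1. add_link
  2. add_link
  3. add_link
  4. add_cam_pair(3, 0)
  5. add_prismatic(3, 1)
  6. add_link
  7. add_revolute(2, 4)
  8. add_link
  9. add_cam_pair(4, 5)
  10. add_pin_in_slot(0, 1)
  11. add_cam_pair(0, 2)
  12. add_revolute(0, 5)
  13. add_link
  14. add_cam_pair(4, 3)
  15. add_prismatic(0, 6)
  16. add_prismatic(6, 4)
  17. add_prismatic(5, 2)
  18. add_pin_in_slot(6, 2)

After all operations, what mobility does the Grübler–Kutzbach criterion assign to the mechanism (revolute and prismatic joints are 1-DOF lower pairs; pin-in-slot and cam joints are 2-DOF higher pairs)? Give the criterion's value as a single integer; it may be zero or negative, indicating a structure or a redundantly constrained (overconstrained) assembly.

L=1 J1=0 J2=0
add link → L=2 J1=0 J2=0
add link → L=3 J1=0 J2=0
add link → L=4 J1=0 J2=0
C@3,0 dof=2 J2 → L=4 J1=0 J2=1
P@3,1 dof=1 J1 → L=4 J1=1 J2=1
add link → L=5 J1=1 J2=1
R@2,4 dof=1 J1 → L=5 J1=2 J2=1
add link → L=6 J1=2 J2=1
C@4,5 dof=2 J2 → L=6 J1=2 J2=2
PS@0,1 dof=2 J2 → L=6 J1=2 J2=3
C@0,2 dof=2 J2 → L=6 J1=2 J2=4
R@0,5 dof=1 J1 → L=6 J1=3 J2=4
add link → L=7 J1=3 J2=4
C@4,3 dof=2 J2 → L=7 J1=3 J2=5
P@0,6 dof=1 J1 → L=7 J1=4 J2=5
P@6,4 dof=1 J1 → L=7 J1=5 J2=5
P@5,2 dof=1 J1 → L=7 J1=6 J2=5
PS@6,2 dof=2 J2 → L=7 J1=6 J2=6
M=3(L−1)−2J1−J2=3·6−2·6−6=0

M = 0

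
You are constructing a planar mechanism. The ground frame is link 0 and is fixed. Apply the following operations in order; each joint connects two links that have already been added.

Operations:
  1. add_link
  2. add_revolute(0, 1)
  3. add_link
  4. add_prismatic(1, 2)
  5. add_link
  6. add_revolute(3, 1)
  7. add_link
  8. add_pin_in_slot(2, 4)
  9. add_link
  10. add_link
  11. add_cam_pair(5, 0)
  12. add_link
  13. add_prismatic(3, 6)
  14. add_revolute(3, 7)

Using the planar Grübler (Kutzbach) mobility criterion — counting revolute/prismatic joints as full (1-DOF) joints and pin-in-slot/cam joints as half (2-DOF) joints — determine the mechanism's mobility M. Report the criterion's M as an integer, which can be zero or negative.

M = 9

L=1 J1=0 J2=0
add link → L=2 J1=0 J2=0
R@0,1 dof=1 J1 → L=2 J1=1 J2=0
add link → L=3 J1=1 J2=0
P@1,2 dof=1 J1 → L=3 J1=2 J2=0
add link → L=4 J1=2 J2=0
R@3,1 dof=1 J1 → L=4 J1=3 J2=0
add link → L=5 J1=3 J2=0
PS@2,4 dof=2 J2 → L=5 J1=3 J2=1
add link → L=6 J1=3 J2=1
add link → L=7 J1=3 J2=1
C@5,0 dof=2 J2 → L=7 J1=3 J2=2
add link → L=8 J1=3 J2=2
P@3,6 dof=1 J1 → L=8 J1=4 J2=2
R@3,7 dof=1 J1 → L=8 J1=5 J2=2
M=3(L−1)−2J1−J2=3·7−2·5−2=9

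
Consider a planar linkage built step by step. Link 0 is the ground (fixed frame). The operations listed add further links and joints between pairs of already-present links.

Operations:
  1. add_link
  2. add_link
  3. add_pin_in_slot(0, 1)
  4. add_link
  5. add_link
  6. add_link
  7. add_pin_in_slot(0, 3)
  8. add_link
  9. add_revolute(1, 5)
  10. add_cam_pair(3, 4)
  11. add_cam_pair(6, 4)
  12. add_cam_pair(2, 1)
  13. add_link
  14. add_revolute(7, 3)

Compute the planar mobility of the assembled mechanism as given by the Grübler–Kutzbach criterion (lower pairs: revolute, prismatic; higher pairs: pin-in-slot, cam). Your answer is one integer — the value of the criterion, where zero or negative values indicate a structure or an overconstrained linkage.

M = 12

[1;0;0] (link 0 is ground)
L+ [2;0;0]
L+ [3;0;0]
PS(0,1)∈J2 [3;0;1]
L+ [4;0;1]
L+ [5;0;1]
L+ [6;0;1]
PS(0,3)∈J2 [6;0;2]
L+ [7;0;2]
R(1,5)∈J1 [7;1;2]
C(3,4)∈J2 [7;1;3]
C(6,4)∈J2 [7;1;4]
C(2,1)∈J2 [7;1;5]
L+ [8;1;5]
R(7,3)∈J1 [8;2;5]
mobility = 21 − 4 − 5 = 12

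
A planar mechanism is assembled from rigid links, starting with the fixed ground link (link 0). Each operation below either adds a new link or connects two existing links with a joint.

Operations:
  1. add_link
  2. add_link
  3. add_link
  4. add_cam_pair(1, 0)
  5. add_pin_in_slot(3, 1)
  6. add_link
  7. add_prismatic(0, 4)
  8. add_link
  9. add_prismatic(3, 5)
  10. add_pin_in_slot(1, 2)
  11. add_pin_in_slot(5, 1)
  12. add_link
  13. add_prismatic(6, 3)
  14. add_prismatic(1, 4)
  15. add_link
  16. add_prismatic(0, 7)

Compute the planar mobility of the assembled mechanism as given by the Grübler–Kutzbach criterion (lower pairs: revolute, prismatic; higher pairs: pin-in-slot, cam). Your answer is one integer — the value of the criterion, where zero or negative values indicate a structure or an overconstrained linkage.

(L,J1,J2)=(1,0,0); link0 fixed
link1: (2,0,0)
link2: (3,0,0)
link3: (4,0,0)
C 1-0 [J2]: (4,0,1)
PS 3-1 [J2]: (4,0,2)
link4: (5,0,2)
P 0-4 [J1]: (5,1,2)
link5: (6,1,2)
P 3-5 [J1]: (6,2,2)
PS 1-2 [J2]: (6,2,3)
PS 5-1 [J2]: (6,2,4)
link6: (7,2,4)
P 6-3 [J1]: (7,3,4)
P 1-4 [J1]: (7,4,4)
link7: (8,4,4)
P 0-7 [J1]: (8,5,4)
Grübler: 3·7 − 2·5 − 4 = 7

M = 7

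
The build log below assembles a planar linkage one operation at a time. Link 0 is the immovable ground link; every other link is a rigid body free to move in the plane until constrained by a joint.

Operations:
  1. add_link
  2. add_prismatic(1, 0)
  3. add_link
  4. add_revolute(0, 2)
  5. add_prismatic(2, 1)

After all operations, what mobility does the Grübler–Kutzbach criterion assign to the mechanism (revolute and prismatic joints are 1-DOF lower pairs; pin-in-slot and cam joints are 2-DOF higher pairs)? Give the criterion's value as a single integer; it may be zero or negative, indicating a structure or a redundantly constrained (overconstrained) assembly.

M = 0

L=1 J1=0 J2=0
add link → L=2 J1=0 J2=0
P@1,0 dof=1 J1 → L=2 J1=1 J2=0
add link → L=3 J1=1 J2=0
R@0,2 dof=1 J1 → L=3 J1=2 J2=0
P@2,1 dof=1 J1 → L=3 J1=3 J2=0
M=3(L−1)−2J1−J2=3·2−2·3−0=0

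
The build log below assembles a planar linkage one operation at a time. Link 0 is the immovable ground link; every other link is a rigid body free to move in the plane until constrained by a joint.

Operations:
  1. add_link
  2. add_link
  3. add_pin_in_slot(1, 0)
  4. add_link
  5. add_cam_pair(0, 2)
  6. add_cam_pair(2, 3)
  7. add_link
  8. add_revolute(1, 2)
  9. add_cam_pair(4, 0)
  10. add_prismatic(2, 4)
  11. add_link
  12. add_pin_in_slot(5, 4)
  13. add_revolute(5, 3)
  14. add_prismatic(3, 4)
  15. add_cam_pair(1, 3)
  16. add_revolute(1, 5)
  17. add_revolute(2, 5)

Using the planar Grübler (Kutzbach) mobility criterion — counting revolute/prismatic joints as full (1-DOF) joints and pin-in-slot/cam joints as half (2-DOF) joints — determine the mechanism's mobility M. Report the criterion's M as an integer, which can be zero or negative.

L=1 J1=0 J2=0
add link → L=2 J1=0 J2=0
add link → L=3 J1=0 J2=0
PS@1,0 dof=2 J2 → L=3 J1=0 J2=1
add link → L=4 J1=0 J2=1
C@0,2 dof=2 J2 → L=4 J1=0 J2=2
C@2,3 dof=2 J2 → L=4 J1=0 J2=3
add link → L=5 J1=0 J2=3
R@1,2 dof=1 J1 → L=5 J1=1 J2=3
C@4,0 dof=2 J2 → L=5 J1=1 J2=4
P@2,4 dof=1 J1 → L=5 J1=2 J2=4
add link → L=6 J1=2 J2=4
PS@5,4 dof=2 J2 → L=6 J1=2 J2=5
R@5,3 dof=1 J1 → L=6 J1=3 J2=5
P@3,4 dof=1 J1 → L=6 J1=4 J2=5
C@1,3 dof=2 J2 → L=6 J1=4 J2=6
R@1,5 dof=1 J1 → L=6 J1=5 J2=6
R@2,5 dof=1 J1 → L=6 J1=6 J2=6
M=3(L−1)−2J1−J2=3·5−2·6−6=-3

M = -3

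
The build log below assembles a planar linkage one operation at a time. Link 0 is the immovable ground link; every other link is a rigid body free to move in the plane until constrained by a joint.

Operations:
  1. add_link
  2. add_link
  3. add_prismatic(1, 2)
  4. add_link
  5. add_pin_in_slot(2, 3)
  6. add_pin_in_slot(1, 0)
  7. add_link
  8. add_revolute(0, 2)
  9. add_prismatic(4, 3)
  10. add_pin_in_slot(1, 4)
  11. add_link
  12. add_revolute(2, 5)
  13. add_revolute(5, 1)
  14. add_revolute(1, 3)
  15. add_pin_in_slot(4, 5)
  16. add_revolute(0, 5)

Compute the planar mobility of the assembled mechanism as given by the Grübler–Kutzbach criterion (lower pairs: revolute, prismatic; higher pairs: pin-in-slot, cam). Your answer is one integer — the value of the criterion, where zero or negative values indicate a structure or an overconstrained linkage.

M = -3

ground; <1,0,0>
#1 <2,0,0>
#2 <3,0,0>
P:1↔2 J1 <3,1,0>
#3 <4,1,0>
PS:2↔3 J2 <4,1,1>
PS:1↔0 J2 <4,1,2>
#4 <5,1,2>
R:0↔2 J1 <5,2,2>
P:4↔3 J1 <5,3,2>
PS:1↔4 J2 <5,3,3>
#5 <6,3,3>
R:2↔5 J1 <6,4,3>
R:5↔1 J1 <6,5,3>
R:1↔3 J1 <6,6,3>
PS:4↔5 J2 <6,6,4>
R:0↔5 J1 <6,7,4>
3×5 − 2×7 − 1×4 = -3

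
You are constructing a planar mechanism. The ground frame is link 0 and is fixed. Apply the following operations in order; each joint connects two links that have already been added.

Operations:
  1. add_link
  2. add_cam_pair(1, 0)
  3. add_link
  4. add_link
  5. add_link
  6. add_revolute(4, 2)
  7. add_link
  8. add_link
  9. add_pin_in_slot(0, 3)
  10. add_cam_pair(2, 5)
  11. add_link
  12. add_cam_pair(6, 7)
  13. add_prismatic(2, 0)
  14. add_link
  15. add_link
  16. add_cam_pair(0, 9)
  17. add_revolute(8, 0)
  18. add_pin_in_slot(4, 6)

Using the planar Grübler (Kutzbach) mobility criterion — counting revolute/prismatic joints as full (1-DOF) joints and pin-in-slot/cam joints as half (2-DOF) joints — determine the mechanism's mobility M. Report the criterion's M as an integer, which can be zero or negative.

L=1 J1=0 J2=0
add link → L=2 J1=0 J2=0
C@1,0 dof=2 J2 → L=2 J1=0 J2=1
add link → L=3 J1=0 J2=1
add link → L=4 J1=0 J2=1
add link → L=5 J1=0 J2=1
R@4,2 dof=1 J1 → L=5 J1=1 J2=1
add link → L=6 J1=1 J2=1
add link → L=7 J1=1 J2=1
PS@0,3 dof=2 J2 → L=7 J1=1 J2=2
C@2,5 dof=2 J2 → L=7 J1=1 J2=3
add link → L=8 J1=1 J2=3
C@6,7 dof=2 J2 → L=8 J1=1 J2=4
P@2,0 dof=1 J1 → L=8 J1=2 J2=4
add link → L=9 J1=2 J2=4
add link → L=10 J1=2 J2=4
C@0,9 dof=2 J2 → L=10 J1=2 J2=5
R@8,0 dof=1 J1 → L=10 J1=3 J2=5
PS@4,6 dof=2 J2 → L=10 J1=3 J2=6
M=3(L−1)−2J1−J2=3·9−2·3−6=15

M = 15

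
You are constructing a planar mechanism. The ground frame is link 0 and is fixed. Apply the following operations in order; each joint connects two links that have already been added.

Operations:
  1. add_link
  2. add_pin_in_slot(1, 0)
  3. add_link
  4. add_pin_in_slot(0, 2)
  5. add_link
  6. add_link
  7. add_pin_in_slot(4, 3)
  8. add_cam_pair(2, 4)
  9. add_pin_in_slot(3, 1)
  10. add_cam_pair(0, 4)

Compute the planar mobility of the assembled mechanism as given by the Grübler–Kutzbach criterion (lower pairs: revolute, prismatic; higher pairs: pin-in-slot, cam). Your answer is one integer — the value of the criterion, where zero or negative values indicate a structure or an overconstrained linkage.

M = 6

L=1 J1=0 J2=0
add link → L=2 J1=0 J2=0
PS@1,0 dof=2 J2 → L=2 J1=0 J2=1
add link → L=3 J1=0 J2=1
PS@0,2 dof=2 J2 → L=3 J1=0 J2=2
add link → L=4 J1=0 J2=2
add link → L=5 J1=0 J2=2
PS@4,3 dof=2 J2 → L=5 J1=0 J2=3
C@2,4 dof=2 J2 → L=5 J1=0 J2=4
PS@3,1 dof=2 J2 → L=5 J1=0 J2=5
C@0,4 dof=2 J2 → L=5 J1=0 J2=6
M=3(L−1)−2J1−J2=3·4−2·0−6=6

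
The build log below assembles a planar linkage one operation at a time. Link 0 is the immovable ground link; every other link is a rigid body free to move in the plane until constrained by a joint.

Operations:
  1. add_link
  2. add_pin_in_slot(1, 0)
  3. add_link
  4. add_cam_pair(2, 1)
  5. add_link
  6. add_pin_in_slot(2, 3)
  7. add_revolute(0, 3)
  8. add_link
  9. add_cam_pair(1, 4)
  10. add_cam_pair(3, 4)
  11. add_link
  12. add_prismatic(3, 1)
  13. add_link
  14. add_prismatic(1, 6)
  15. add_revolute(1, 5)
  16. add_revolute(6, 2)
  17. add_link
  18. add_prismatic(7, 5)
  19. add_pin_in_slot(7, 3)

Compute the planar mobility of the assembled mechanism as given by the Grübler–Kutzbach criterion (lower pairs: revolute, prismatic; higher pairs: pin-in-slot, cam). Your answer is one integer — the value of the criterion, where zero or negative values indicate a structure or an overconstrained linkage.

M = 3

ground; <1,0,0>
#1 <2,0,0>
PS:1↔0 J2 <2,0,1>
#2 <3,0,1>
C:2↔1 J2 <3,0,2>
#3 <4,0,2>
PS:2↔3 J2 <4,0,3>
R:0↔3 J1 <4,1,3>
#4 <5,1,3>
C:1↔4 J2 <5,1,4>
C:3↔4 J2 <5,1,5>
#5 <6,1,5>
P:3↔1 J1 <6,2,5>
#6 <7,2,5>
P:1↔6 J1 <7,3,5>
R:1↔5 J1 <7,4,5>
R:6↔2 J1 <7,5,5>
#7 <8,5,5>
P:7↔5 J1 <8,6,5>
PS:7↔3 J2 <8,6,6>
3×7 − 2×6 − 1×6 = 3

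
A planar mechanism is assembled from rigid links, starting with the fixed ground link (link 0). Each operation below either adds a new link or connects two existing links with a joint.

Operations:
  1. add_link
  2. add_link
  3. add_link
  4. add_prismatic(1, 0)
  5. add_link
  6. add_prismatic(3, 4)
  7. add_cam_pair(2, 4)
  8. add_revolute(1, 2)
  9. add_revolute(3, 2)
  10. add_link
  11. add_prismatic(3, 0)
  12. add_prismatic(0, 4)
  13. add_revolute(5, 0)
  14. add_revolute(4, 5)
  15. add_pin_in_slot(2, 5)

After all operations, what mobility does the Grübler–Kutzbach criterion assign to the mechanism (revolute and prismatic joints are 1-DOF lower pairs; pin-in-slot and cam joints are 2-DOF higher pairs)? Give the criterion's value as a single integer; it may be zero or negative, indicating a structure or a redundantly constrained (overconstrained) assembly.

M = -3

[1;0;0] (link 0 is ground)
L+ [2;0;0]
L+ [3;0;0]
L+ [4;0;0]
P(1,0)∈J1 [4;1;0]
L+ [5;1;0]
P(3,4)∈J1 [5;2;0]
C(2,4)∈J2 [5;2;1]
R(1,2)∈J1 [5;3;1]
R(3,2)∈J1 [5;4;1]
L+ [6;4;1]
P(3,0)∈J1 [6;5;1]
P(0,4)∈J1 [6;6;1]
R(5,0)∈J1 [6;7;1]
R(4,5)∈J1 [6;8;1]
PS(2,5)∈J2 [6;8;2]
mobility = 15 − 16 − 2 = -3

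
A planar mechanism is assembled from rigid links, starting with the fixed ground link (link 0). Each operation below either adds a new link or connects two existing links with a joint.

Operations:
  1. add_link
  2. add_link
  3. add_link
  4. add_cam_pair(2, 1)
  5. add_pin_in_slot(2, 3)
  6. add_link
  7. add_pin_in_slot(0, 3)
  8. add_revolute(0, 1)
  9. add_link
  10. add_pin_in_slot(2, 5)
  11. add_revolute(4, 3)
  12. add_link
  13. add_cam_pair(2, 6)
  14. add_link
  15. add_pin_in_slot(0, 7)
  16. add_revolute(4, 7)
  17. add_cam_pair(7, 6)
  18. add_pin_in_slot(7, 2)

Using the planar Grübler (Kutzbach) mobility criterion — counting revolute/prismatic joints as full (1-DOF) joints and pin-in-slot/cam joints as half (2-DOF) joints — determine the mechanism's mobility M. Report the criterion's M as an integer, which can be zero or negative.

ground; <1,0,0>
#1 <2,0,0>
#2 <3,0,0>
#3 <4,0,0>
C:2↔1 J2 <4,0,1>
PS:2↔3 J2 <4,0,2>
#4 <5,0,2>
PS:0↔3 J2 <5,0,3>
R:0↔1 J1 <5,1,3>
#5 <6,1,3>
PS:2↔5 J2 <6,1,4>
R:4↔3 J1 <6,2,4>
#6 <7,2,4>
C:2↔6 J2 <7,2,5>
#7 <8,2,5>
PS:0↔7 J2 <8,2,6>
R:4↔7 J1 <8,3,6>
C:7↔6 J2 <8,3,7>
PS:7↔2 J2 <8,3,8>
3×7 − 2×3 − 1×8 = 7

M = 7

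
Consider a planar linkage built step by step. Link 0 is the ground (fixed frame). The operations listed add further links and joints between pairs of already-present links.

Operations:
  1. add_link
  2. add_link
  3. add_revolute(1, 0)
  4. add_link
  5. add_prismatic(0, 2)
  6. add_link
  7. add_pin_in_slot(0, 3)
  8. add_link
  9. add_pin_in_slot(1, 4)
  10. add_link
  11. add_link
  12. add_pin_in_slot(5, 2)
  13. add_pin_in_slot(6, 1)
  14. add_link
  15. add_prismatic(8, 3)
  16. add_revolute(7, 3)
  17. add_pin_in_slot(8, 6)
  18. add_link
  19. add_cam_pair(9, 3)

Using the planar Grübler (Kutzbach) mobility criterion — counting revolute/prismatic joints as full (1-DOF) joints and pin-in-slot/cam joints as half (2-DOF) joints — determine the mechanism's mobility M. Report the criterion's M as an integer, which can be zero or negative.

M = 13

ground; <1,0,0>
#1 <2,0,0>
#2 <3,0,0>
R:1↔0 J1 <3,1,0>
#3 <4,1,0>
P:0↔2 J1 <4,2,0>
#4 <5,2,0>
PS:0↔3 J2 <5,2,1>
#5 <6,2,1>
PS:1↔4 J2 <6,2,2>
#6 <7,2,2>
#7 <8,2,2>
PS:5↔2 J2 <8,2,3>
PS:6↔1 J2 <8,2,4>
#8 <9,2,4>
P:8↔3 J1 <9,3,4>
R:7↔3 J1 <9,4,4>
PS:8↔6 J2 <9,4,5>
#9 <10,4,5>
C:9↔3 J2 <10,4,6>
3×9 − 2×4 − 1×6 = 13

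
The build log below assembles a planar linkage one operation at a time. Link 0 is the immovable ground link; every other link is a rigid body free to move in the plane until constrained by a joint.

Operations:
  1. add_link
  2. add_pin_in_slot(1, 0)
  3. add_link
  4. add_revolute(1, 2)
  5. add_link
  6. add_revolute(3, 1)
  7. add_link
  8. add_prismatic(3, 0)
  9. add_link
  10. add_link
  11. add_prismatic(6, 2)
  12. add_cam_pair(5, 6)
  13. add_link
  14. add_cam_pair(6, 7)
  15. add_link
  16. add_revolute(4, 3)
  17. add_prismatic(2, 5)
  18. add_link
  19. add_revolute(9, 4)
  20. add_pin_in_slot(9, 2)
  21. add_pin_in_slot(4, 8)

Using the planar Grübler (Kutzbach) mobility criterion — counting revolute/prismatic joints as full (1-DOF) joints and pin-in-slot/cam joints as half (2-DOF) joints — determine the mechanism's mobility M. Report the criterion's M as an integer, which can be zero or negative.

M = 8

[1;0;0] (link 0 is ground)
L+ [2;0;0]
PS(1,0)∈J2 [2;0;1]
L+ [3;0;1]
R(1,2)∈J1 [3;1;1]
L+ [4;1;1]
R(3,1)∈J1 [4;2;1]
L+ [5;2;1]
P(3,0)∈J1 [5;3;1]
L+ [6;3;1]
L+ [7;3;1]
P(6,2)∈J1 [7;4;1]
C(5,6)∈J2 [7;4;2]
L+ [8;4;2]
C(6,7)∈J2 [8;4;3]
L+ [9;4;3]
R(4,3)∈J1 [9;5;3]
P(2,5)∈J1 [9;6;3]
L+ [10;6;3]
R(9,4)∈J1 [10;7;3]
PS(9,2)∈J2 [10;7;4]
PS(4,8)∈J2 [10;7;5]
mobility = 27 − 14 − 5 = 8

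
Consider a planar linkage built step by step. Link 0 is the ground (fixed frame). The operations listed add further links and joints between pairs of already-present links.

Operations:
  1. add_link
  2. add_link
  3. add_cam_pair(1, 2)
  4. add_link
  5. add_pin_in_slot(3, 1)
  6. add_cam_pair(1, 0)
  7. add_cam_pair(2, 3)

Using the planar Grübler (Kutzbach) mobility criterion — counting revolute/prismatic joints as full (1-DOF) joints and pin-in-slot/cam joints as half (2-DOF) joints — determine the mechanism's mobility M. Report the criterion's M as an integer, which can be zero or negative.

M = 5

[1;0;0] (link 0 is ground)
L+ [2;0;0]
L+ [3;0;0]
C(1,2)∈J2 [3;0;1]
L+ [4;0;1]
PS(3,1)∈J2 [4;0;2]
C(1,0)∈J2 [4;0;3]
C(2,3)∈J2 [4;0;4]
mobility = 9 − 0 − 4 = 5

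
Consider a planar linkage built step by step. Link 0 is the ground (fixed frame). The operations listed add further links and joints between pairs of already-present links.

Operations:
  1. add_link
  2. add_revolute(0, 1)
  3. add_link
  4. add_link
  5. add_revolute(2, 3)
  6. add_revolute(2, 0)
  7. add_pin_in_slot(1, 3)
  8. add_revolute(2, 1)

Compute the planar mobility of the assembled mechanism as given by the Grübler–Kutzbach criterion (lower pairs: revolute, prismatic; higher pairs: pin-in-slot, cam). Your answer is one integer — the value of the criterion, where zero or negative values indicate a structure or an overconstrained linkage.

M = 0

link 0 = ground. State L|J1|J2 = 1|0|0
+link1  2|0|0
R(0,1) f=1→J1  2|1|0
+link2  3|1|0
+link3  4|1|0
R(2,3) f=1→J1  4|2|0
R(2,0) f=1→J1  4|3|0
PS(1,3) f=2→J2  4|3|1
R(2,1) f=1→J1  4|4|1
M = 3(4−1)−2·4−1 = 9−8−1 = 0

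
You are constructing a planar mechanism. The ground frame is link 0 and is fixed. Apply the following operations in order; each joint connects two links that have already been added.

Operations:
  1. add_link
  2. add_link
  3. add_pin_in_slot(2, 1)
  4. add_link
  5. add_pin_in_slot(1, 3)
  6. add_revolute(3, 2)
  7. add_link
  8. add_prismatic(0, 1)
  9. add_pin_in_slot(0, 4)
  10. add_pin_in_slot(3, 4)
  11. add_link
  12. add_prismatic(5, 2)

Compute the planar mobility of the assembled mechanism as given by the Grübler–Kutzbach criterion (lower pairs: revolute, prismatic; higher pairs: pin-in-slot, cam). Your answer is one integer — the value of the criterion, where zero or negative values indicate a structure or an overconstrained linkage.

M = 5

L=1 J1=0 J2=0
add link → L=2 J1=0 J2=0
add link → L=3 J1=0 J2=0
PS@2,1 dof=2 J2 → L=3 J1=0 J2=1
add link → L=4 J1=0 J2=1
PS@1,3 dof=2 J2 → L=4 J1=0 J2=2
R@3,2 dof=1 J1 → L=4 J1=1 J2=2
add link → L=5 J1=1 J2=2
P@0,1 dof=1 J1 → L=5 J1=2 J2=2
PS@0,4 dof=2 J2 → L=5 J1=2 J2=3
PS@3,4 dof=2 J2 → L=5 J1=2 J2=4
add link → L=6 J1=2 J2=4
P@5,2 dof=1 J1 → L=6 J1=3 J2=4
M=3(L−1)−2J1−J2=3·5−2·3−4=5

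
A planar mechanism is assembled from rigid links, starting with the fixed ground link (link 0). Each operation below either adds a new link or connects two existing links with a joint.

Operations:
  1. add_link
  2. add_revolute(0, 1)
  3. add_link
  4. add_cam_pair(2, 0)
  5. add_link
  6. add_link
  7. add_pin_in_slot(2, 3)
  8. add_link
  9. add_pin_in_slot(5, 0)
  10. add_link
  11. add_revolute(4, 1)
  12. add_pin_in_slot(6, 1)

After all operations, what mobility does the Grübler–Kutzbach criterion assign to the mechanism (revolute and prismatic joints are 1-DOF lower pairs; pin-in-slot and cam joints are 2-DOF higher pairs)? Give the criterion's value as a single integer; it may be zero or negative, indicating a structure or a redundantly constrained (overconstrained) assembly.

M = 10

(L,J1,J2)=(1,0,0); link0 fixed
link1: (2,0,0)
R 0-1 [J1]: (2,1,0)
link2: (3,1,0)
C 2-0 [J2]: (3,1,1)
link3: (4,1,1)
link4: (5,1,1)
PS 2-3 [J2]: (5,1,2)
link5: (6,1,2)
PS 5-0 [J2]: (6,1,3)
link6: (7,1,3)
R 4-1 [J1]: (7,2,3)
PS 6-1 [J2]: (7,2,4)
Grübler: 3·6 − 2·2 − 4 = 10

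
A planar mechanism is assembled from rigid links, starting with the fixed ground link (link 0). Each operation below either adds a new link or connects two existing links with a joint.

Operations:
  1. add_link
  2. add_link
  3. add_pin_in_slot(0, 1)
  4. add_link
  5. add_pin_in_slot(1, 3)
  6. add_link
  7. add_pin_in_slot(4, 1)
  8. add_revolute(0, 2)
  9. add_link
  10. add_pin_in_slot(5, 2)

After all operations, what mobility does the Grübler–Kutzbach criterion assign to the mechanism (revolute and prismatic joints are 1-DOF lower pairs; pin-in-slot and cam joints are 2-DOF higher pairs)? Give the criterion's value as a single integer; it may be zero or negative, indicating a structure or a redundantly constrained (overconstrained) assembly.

M = 9

[1;0;0] (link 0 is ground)
L+ [2;0;0]
L+ [3;0;0]
PS(0,1)∈J2 [3;0;1]
L+ [4;0;1]
PS(1,3)∈J2 [4;0;2]
L+ [5;0;2]
PS(4,1)∈J2 [5;0;3]
R(0,2)∈J1 [5;1;3]
L+ [6;1;3]
PS(5,2)∈J2 [6;1;4]
mobility = 15 − 2 − 4 = 9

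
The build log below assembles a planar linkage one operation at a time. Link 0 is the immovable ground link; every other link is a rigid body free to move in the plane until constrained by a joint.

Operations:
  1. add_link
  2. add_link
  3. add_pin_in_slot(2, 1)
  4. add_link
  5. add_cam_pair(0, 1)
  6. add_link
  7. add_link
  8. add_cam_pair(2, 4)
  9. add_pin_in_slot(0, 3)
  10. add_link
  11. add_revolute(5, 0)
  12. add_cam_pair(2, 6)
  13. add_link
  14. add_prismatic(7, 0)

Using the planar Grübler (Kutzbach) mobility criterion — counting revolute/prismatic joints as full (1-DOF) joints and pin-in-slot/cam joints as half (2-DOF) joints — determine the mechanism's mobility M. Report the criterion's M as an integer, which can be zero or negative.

M = 12

ground; <1,0,0>
#1 <2,0,0>
#2 <3,0,0>
PS:2↔1 J2 <3,0,1>
#3 <4,0,1>
C:0↔1 J2 <4,0,2>
#4 <5,0,2>
#5 <6,0,2>
C:2↔4 J2 <6,0,3>
PS:0↔3 J2 <6,0,4>
#6 <7,0,4>
R:5↔0 J1 <7,1,4>
C:2↔6 J2 <7,1,5>
#7 <8,1,5>
P:7↔0 J1 <8,2,5>
3×7 − 2×2 − 1×5 = 12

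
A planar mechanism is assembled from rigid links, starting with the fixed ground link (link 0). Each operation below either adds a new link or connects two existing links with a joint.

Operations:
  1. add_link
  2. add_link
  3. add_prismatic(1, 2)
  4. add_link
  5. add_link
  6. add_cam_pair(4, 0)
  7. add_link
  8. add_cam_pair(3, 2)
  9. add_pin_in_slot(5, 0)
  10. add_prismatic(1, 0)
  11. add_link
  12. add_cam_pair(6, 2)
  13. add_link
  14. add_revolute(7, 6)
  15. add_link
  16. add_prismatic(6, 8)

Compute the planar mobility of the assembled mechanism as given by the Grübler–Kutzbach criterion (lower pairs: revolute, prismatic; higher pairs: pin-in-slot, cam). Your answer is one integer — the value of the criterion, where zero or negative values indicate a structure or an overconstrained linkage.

L=1 J1=0 J2=0
add link → L=2 J1=0 J2=0
add link → L=3 J1=0 J2=0
P@1,2 dof=1 J1 → L=3 J1=1 J2=0
add link → L=4 J1=1 J2=0
add link → L=5 J1=1 J2=0
C@4,0 dof=2 J2 → L=5 J1=1 J2=1
add link → L=6 J1=1 J2=1
C@3,2 dof=2 J2 → L=6 J1=1 J2=2
PS@5,0 dof=2 J2 → L=6 J1=1 J2=3
P@1,0 dof=1 J1 → L=6 J1=2 J2=3
add link → L=7 J1=2 J2=3
C@6,2 dof=2 J2 → L=7 J1=2 J2=4
add link → L=8 J1=2 J2=4
R@7,6 dof=1 J1 → L=8 J1=3 J2=4
add link → L=9 J1=3 J2=4
P@6,8 dof=1 J1 → L=9 J1=4 J2=4
M=3(L−1)−2J1−J2=3·8−2·4−4=12

M = 12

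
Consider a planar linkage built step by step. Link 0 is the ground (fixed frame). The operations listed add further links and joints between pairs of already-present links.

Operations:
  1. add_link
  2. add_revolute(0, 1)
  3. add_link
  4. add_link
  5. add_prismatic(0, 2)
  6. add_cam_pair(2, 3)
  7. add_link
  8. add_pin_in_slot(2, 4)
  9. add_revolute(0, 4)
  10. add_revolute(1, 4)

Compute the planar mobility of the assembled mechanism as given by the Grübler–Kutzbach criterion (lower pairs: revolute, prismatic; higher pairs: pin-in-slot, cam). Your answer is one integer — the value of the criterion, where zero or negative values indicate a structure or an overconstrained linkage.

[1;0;0] (link 0 is ground)
L+ [2;0;0]
R(0,1)∈J1 [2;1;0]
L+ [3;1;0]
L+ [4;1;0]
P(0,2)∈J1 [4;2;0]
C(2,3)∈J2 [4;2;1]
L+ [5;2;1]
PS(2,4)∈J2 [5;2;2]
R(0,4)∈J1 [5;3;2]
R(1,4)∈J1 [5;4;2]
mobility = 12 − 8 − 2 = 2

M = 2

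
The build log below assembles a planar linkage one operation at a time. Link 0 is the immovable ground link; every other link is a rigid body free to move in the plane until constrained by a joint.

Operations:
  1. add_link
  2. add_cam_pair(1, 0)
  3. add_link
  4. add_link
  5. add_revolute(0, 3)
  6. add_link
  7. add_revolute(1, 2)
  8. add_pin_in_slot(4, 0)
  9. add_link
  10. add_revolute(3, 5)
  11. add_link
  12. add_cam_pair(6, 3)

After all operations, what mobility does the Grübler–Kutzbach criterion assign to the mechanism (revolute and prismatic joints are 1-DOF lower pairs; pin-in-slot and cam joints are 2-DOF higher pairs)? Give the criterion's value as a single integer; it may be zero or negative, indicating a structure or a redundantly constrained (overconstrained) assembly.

[1;0;0] (link 0 is ground)
L+ [2;0;0]
C(1,0)∈J2 [2;0;1]
L+ [3;0;1]
L+ [4;0;1]
R(0,3)∈J1 [4;1;1]
L+ [5;1;1]
R(1,2)∈J1 [5;2;1]
PS(4,0)∈J2 [5;2;2]
L+ [6;2;2]
R(3,5)∈J1 [6;3;2]
L+ [7;3;2]
C(6,3)∈J2 [7;3;3]
mobility = 18 − 6 − 3 = 9

M = 9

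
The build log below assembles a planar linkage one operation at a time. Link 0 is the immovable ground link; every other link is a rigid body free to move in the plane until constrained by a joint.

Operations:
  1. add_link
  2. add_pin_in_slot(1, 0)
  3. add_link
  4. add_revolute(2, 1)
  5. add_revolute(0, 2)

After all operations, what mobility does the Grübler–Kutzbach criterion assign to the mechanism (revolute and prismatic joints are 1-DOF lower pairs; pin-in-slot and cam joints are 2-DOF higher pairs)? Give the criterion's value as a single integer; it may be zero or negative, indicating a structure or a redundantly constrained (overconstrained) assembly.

link 0 = ground. State L|J1|J2 = 1|0|0
+link1  2|0|0
PS(1,0) f=2→J2  2|0|1
+link2  3|0|1
R(2,1) f=1→J1  3|1|1
R(0,2) f=1→J1  3|2|1
M = 3(3−1)−2·2−1 = 6−4−1 = 1

M = 1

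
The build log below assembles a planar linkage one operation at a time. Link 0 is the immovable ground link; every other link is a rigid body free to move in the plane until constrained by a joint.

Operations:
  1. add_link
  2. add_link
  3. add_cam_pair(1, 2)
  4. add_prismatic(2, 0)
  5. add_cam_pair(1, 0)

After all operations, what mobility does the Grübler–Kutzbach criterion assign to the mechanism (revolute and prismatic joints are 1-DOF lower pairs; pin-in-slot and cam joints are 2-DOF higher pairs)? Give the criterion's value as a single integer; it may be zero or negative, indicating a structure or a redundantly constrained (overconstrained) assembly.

M = 2

L=1 J1=0 J2=0
add link → L=2 J1=0 J2=0
add link → L=3 J1=0 J2=0
C@1,2 dof=2 J2 → L=3 J1=0 J2=1
P@2,0 dof=1 J1 → L=3 J1=1 J2=1
C@1,0 dof=2 J2 → L=3 J1=1 J2=2
M=3(L−1)−2J1−J2=3·2−2·1−2=2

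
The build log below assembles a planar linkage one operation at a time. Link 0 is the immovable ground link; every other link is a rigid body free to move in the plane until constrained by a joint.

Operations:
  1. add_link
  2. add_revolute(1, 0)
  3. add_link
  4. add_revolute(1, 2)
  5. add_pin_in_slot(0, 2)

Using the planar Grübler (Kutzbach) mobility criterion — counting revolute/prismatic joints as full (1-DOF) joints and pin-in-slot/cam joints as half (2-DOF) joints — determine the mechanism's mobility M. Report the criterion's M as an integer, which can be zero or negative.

ground; <1,0,0>
#1 <2,0,0>
R:1↔0 J1 <2,1,0>
#2 <3,1,0>
R:1↔2 J1 <3,2,0>
PS:0↔2 J2 <3,2,1>
3×2 − 2×2 − 1×1 = 1

M = 1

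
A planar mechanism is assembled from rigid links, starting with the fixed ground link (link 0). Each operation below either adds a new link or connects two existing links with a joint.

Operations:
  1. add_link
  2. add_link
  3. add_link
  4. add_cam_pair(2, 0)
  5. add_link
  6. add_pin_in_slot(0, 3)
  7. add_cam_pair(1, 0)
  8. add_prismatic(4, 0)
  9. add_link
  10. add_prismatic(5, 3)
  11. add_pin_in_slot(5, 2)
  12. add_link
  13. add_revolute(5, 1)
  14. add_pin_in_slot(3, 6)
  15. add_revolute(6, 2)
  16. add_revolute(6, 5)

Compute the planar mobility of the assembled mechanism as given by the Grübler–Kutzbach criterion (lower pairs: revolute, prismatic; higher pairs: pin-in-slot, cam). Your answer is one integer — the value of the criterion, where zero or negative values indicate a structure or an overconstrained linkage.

L=1 J1=0 J2=0
add link → L=2 J1=0 J2=0
add link → L=3 J1=0 J2=0
add link → L=4 J1=0 J2=0
C@2,0 dof=2 J2 → L=4 J1=0 J2=1
add link → L=5 J1=0 J2=1
PS@0,3 dof=2 J2 → L=5 J1=0 J2=2
C@1,0 dof=2 J2 → L=5 J1=0 J2=3
P@4,0 dof=1 J1 → L=5 J1=1 J2=3
add link → L=6 J1=1 J2=3
P@5,3 dof=1 J1 → L=6 J1=2 J2=3
PS@5,2 dof=2 J2 → L=6 J1=2 J2=4
add link → L=7 J1=2 J2=4
R@5,1 dof=1 J1 → L=7 J1=3 J2=4
PS@3,6 dof=2 J2 → L=7 J1=3 J2=5
R@6,2 dof=1 J1 → L=7 J1=4 J2=5
R@6,5 dof=1 J1 → L=7 J1=5 J2=5
M=3(L−1)−2J1−J2=3·6−2·5−5=3

M = 3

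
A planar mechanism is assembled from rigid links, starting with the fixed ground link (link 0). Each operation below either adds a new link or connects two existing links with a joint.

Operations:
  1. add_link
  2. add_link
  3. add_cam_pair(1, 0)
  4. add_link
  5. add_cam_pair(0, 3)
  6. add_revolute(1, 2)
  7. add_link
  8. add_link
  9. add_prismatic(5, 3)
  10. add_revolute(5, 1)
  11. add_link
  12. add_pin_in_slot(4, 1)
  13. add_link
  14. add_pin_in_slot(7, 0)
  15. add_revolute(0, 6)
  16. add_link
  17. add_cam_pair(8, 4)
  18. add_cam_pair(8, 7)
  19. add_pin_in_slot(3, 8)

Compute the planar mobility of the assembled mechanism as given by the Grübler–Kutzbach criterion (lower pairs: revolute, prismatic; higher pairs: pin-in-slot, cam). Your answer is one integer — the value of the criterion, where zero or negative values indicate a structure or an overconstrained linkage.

M = 9

(L,J1,J2)=(1,0,0); link0 fixed
link1: (2,0,0)
link2: (3,0,0)
C 1-0 [J2]: (3,0,1)
link3: (4,0,1)
C 0-3 [J2]: (4,0,2)
R 1-2 [J1]: (4,1,2)
link4: (5,1,2)
link5: (6,1,2)
P 5-3 [J1]: (6,2,2)
R 5-1 [J1]: (6,3,2)
link6: (7,3,2)
PS 4-1 [J2]: (7,3,3)
link7: (8,3,3)
PS 7-0 [J2]: (8,3,4)
R 0-6 [J1]: (8,4,4)
link8: (9,4,4)
C 8-4 [J2]: (9,4,5)
C 8-7 [J2]: (9,4,6)
PS 3-8 [J2]: (9,4,7)
Grübler: 3·8 − 2·4 − 7 = 9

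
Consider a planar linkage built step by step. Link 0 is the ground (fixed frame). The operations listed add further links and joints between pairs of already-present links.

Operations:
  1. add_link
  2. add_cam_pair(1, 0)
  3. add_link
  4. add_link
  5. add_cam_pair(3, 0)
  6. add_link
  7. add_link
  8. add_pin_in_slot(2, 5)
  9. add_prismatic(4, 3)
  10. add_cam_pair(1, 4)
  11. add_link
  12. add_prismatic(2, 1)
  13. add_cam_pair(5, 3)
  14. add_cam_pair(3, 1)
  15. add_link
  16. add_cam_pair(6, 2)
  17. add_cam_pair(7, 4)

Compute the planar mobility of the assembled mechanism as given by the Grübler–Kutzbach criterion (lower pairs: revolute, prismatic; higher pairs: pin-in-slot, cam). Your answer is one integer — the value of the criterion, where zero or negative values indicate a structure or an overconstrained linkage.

(L,J1,J2)=(1,0,0); link0 fixed
link1: (2,0,0)
C 1-0 [J2]: (2,0,1)
link2: (3,0,1)
link3: (4,0,1)
C 3-0 [J2]: (4,0,2)
link4: (5,0,2)
link5: (6,0,2)
PS 2-5 [J2]: (6,0,3)
P 4-3 [J1]: (6,1,3)
C 1-4 [J2]: (6,1,4)
link6: (7,1,4)
P 2-1 [J1]: (7,2,4)
C 5-3 [J2]: (7,2,5)
C 3-1 [J2]: (7,2,6)
link7: (8,2,6)
C 6-2 [J2]: (8,2,7)
C 7-4 [J2]: (8,2,8)
Grübler: 3·7 − 2·2 − 8 = 9

M = 9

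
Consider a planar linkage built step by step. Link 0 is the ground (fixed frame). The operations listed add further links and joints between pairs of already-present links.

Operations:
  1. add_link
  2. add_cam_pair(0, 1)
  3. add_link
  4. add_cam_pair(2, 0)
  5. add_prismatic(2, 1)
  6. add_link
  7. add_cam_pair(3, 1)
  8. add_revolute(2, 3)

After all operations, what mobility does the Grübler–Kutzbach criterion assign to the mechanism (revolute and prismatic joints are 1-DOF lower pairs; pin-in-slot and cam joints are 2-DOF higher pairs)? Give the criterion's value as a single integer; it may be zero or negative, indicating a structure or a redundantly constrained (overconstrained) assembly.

M = 2

ground; <1,0,0>
#1 <2,0,0>
C:0↔1 J2 <2,0,1>
#2 <3,0,1>
C:2↔0 J2 <3,0,2>
P:2↔1 J1 <3,1,2>
#3 <4,1,2>
C:3↔1 J2 <4,1,3>
R:2↔3 J1 <4,2,3>
3×3 − 2×2 − 1×3 = 2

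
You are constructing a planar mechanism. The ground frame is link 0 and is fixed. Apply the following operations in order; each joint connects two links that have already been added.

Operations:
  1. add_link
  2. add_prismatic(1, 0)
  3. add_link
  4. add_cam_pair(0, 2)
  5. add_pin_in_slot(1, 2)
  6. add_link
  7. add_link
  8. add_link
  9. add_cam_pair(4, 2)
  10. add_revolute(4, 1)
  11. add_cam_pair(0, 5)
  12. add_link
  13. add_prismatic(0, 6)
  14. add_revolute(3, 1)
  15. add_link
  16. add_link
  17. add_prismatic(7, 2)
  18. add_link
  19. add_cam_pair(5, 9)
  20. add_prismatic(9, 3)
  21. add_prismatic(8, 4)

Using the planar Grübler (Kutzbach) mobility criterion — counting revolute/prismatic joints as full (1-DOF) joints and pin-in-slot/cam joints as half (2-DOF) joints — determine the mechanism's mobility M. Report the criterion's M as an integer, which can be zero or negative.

M = 8

L=1 J1=0 J2=0
add link → L=2 J1=0 J2=0
P@1,0 dof=1 J1 → L=2 J1=1 J2=0
add link → L=3 J1=1 J2=0
C@0,2 dof=2 J2 → L=3 J1=1 J2=1
PS@1,2 dof=2 J2 → L=3 J1=1 J2=2
add link → L=4 J1=1 J2=2
add link → L=5 J1=1 J2=2
add link → L=6 J1=1 J2=2
C@4,2 dof=2 J2 → L=6 J1=1 J2=3
R@4,1 dof=1 J1 → L=6 J1=2 J2=3
C@0,5 dof=2 J2 → L=6 J1=2 J2=4
add link → L=7 J1=2 J2=4
P@0,6 dof=1 J1 → L=7 J1=3 J2=4
R@3,1 dof=1 J1 → L=7 J1=4 J2=4
add link → L=8 J1=4 J2=4
add link → L=9 J1=4 J2=4
P@7,2 dof=1 J1 → L=9 J1=5 J2=4
add link → L=10 J1=5 J2=4
C@5,9 dof=2 J2 → L=10 J1=5 J2=5
P@9,3 dof=1 J1 → L=10 J1=6 J2=5
P@8,4 dof=1 J1 → L=10 J1=7 J2=5
M=3(L−1)−2J1−J2=3·9−2·7−5=8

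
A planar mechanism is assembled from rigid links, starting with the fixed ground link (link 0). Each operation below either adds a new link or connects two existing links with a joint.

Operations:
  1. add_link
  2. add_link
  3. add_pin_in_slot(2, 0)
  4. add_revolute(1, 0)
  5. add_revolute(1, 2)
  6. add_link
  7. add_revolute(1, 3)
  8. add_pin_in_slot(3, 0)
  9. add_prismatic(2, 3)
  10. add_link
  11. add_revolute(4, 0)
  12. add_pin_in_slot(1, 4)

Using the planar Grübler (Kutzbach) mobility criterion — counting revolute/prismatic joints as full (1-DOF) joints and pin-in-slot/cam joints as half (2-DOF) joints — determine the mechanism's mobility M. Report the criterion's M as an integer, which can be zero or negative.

L=1 J1=0 J2=0
add link → L=2 J1=0 J2=0
add link → L=3 J1=0 J2=0
PS@2,0 dof=2 J2 → L=3 J1=0 J2=1
R@1,0 dof=1 J1 → L=3 J1=1 J2=1
R@1,2 dof=1 J1 → L=3 J1=2 J2=1
add link → L=4 J1=2 J2=1
R@1,3 dof=1 J1 → L=4 J1=3 J2=1
PS@3,0 dof=2 J2 → L=4 J1=3 J2=2
P@2,3 dof=1 J1 → L=4 J1=4 J2=2
add link → L=5 J1=4 J2=2
R@4,0 dof=1 J1 → L=5 J1=5 J2=2
PS@1,4 dof=2 J2 → L=5 J1=5 J2=3
M=3(L−1)−2J1−J2=3·4−2·5−3=-1

M = -1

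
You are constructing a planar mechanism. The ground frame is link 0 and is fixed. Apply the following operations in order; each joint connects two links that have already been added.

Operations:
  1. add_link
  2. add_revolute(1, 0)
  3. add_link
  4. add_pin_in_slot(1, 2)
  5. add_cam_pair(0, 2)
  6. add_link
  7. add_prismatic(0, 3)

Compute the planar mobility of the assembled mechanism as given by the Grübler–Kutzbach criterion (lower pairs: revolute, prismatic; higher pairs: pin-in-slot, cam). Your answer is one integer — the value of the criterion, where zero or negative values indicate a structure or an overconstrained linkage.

M = 3

[1;0;0] (link 0 is ground)
L+ [2;0;0]
R(1,0)∈J1 [2;1;0]
L+ [3;1;0]
PS(1,2)∈J2 [3;1;1]
C(0,2)∈J2 [3;1;2]
L+ [4;1;2]
P(0,3)∈J1 [4;2;2]
mobility = 9 − 4 − 2 = 3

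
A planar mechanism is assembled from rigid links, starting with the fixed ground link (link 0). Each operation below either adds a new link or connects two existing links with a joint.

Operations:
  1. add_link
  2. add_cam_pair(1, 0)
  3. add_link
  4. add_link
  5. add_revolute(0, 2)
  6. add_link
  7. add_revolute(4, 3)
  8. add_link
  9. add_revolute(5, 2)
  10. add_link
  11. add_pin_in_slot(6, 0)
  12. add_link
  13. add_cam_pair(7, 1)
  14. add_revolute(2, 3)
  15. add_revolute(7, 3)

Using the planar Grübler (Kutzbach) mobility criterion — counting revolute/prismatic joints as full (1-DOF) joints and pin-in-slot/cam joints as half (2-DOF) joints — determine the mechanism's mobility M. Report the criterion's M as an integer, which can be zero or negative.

M = 8

(L,J1,J2)=(1,0,0); link0 fixed
link1: (2,0,0)
C 1-0 [J2]: (2,0,1)
link2: (3,0,1)
link3: (4,0,1)
R 0-2 [J1]: (4,1,1)
link4: (5,1,1)
R 4-3 [J1]: (5,2,1)
link5: (6,2,1)
R 5-2 [J1]: (6,3,1)
link6: (7,3,1)
PS 6-0 [J2]: (7,3,2)
link7: (8,3,2)
C 7-1 [J2]: (8,3,3)
R 2-3 [J1]: (8,4,3)
R 7-3 [J1]: (8,5,3)
Grübler: 3·7 − 2·5 − 3 = 8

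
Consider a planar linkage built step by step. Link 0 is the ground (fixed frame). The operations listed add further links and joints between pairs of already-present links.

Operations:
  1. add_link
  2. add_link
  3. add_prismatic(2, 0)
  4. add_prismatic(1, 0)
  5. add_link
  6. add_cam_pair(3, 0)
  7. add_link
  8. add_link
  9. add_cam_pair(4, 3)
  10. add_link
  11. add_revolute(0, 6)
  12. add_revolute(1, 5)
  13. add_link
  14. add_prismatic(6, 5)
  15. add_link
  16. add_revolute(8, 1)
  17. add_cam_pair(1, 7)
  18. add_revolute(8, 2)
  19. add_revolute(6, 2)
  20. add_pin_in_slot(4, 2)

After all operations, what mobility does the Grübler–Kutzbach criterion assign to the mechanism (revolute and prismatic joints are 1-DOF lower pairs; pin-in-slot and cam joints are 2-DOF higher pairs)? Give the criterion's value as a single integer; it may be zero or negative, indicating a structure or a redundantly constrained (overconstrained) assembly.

L=1 J1=0 J2=0
add link → L=2 J1=0 J2=0
add link → L=3 J1=0 J2=0
P@2,0 dof=1 J1 → L=3 J1=1 J2=0
P@1,0 dof=1 J1 → L=3 J1=2 J2=0
add link → L=4 J1=2 J2=0
C@3,0 dof=2 J2 → L=4 J1=2 J2=1
add link → L=5 J1=2 J2=1
add link → L=6 J1=2 J2=1
C@4,3 dof=2 J2 → L=6 J1=2 J2=2
add link → L=7 J1=2 J2=2
R@0,6 dof=1 J1 → L=7 J1=3 J2=2
R@1,5 dof=1 J1 → L=7 J1=4 J2=2
add link → L=8 J1=4 J2=2
P@6,5 dof=1 J1 → L=8 J1=5 J2=2
add link → L=9 J1=5 J2=2
R@8,1 dof=1 J1 → L=9 J1=6 J2=2
C@1,7 dof=2 J2 → L=9 J1=6 J2=3
R@8,2 dof=1 J1 → L=9 J1=7 J2=3
R@6,2 dof=1 J1 → L=9 J1=8 J2=3
PS@4,2 dof=2 J2 → L=9 J1=8 J2=4
M=3(L−1)−2J1−J2=3·8−2·8−4=4

M = 4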